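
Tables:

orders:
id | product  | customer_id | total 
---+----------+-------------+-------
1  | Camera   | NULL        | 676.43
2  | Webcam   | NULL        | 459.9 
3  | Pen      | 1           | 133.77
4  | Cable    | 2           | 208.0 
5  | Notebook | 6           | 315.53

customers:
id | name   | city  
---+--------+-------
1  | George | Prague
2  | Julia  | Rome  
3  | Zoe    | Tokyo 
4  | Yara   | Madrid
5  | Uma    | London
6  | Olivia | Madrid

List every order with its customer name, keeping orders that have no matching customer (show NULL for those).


LEFT JOIN keeps every row from orders (the left table); where customer_id has no match in customers, the customer columns become NULL. Walk through each order:
  - order 1 (Camera): customer_id=NULL, no match -> kept with NULL
  - order 2 (Webcam): customer_id=NULL, no match -> kept with NULL
  - order 3 (Pen): customer_id=1 -> matches George
  - order 4 (Cable): customer_id=2 -> matches Julia
  - order 5 (Notebook): customer_id=6 -> matches Olivia
All 5 rows appear; 2 have NULL customer.

SQL:
SELECT a.product, b.name AS customer
FROM orders a
LEFT JOIN customers b ON a.customer_id = b.id

Result:
product  | customer
---------+---------
Camera   | NULL    
Webcam   | NULL    
Pen      | George  
Cable    | Julia   
Notebook | Olivia  


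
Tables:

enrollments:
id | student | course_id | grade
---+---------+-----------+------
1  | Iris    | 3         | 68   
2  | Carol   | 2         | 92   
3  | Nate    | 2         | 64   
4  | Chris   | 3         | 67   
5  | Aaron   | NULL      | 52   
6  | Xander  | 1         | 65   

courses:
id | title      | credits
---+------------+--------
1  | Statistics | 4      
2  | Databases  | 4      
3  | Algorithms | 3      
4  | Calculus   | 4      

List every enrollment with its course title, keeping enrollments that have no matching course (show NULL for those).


LEFT JOIN keeps every row from enrollments (the left table); where course_id has no match in courses, the course columns become NULL. Walk through each enrollment:
  - enrollment 1 (Iris): course_id=3 -> matches Algorithms
  - enrollment 2 (Carol): course_id=2 -> matches Databases
  - enrollment 3 (Nate): course_id=2 -> matches Databases
  - enrollment 4 (Chris): course_id=3 -> matches Algorithms
  - enrollment 5 (Aaron): course_id=NULL, no match -> kept with NULL
  - enrollment 6 (Xander): course_id=1 -> matches Statistics
All 6 rows appear; 1 has NULL course.

SQL:
SELECT a.student, b.title AS course
FROM enrollments a
LEFT JOIN courses b ON a.course_id = b.id

Result:
student | course    
--------+-----------
Iris    | Algorithms
Carol   | Databases 
Nate    | Databases 
Chris   | Algorithms
Aaron   | NULL      
Xander  | Statistics


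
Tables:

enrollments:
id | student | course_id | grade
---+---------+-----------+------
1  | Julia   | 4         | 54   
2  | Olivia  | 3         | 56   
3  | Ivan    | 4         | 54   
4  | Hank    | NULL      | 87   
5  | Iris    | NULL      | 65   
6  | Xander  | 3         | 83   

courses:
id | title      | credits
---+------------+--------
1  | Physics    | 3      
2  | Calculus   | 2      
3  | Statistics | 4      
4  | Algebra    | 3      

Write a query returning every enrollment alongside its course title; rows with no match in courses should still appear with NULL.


LEFT JOIN keeps every row from enrollments (the left table); where course_id has no match in courses, the course columns become NULL. Walk through each enrollment:
  - enrollment 1 (Julia): course_id=4 -> matches Algebra
  - enrollment 2 (Olivia): course_id=3 -> matches Statistics
  - enrollment 3 (Ivan): course_id=4 -> matches Algebra
  - enrollment 4 (Hank): course_id=NULL, no match -> kept with NULL
  - enrollment 5 (Iris): course_id=NULL, no match -> kept with NULL
  - enrollment 6 (Xander): course_id=3 -> matches Statistics
All 6 rows appear; 2 have NULL course.

SQL:
SELECT a.student, b.title AS course
FROM enrollments a
LEFT JOIN courses b ON a.course_id = b.id

Result:
student | course    
--------+-----------
Julia   | Algebra   
Olivia  | Statistics
Ivan    | Algebra   
Hank    | NULL      
Iris    | NULL      
Xander  | Statistics


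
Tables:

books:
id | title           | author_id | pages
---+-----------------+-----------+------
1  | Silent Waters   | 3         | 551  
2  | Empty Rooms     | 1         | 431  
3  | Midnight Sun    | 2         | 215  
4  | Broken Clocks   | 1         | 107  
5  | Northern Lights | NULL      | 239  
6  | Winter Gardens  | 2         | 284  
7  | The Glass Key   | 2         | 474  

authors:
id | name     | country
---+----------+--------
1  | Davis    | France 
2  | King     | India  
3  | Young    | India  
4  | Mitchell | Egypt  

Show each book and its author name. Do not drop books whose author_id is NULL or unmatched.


LEFT JOIN keeps every row from books (the left table); where author_id has no match in authors, the author columns become NULL. Walk through each book:
  - book 1 (Silent Waters): author_id=3 -> matches Young
  - book 2 (Empty Rooms): author_id=1 -> matches Davis
  - book 3 (Midnight Sun): author_id=2 -> matches King
  - book 4 (Broken Clocks): author_id=1 -> matches Davis
  - book 5 (Northern Lights): author_id=NULL, no match -> kept with NULL
  - book 6 (Winter Gardens): author_id=2 -> matches King
  - book 7 (The Glass Key): author_id=2 -> matches King
All 7 rows appear; 1 has NULL author.

SQL:
SELECT a.title, b.name AS author
FROM books a
LEFT JOIN authors b ON a.author_id = b.id

Result:
title           | author
----------------+-------
Silent Waters   | Young 
Empty Rooms     | Davis 
Midnight Sun    | King  
Broken Clocks   | Davis 
Northern Lights | NULL  
Winter Gardens  | King  
The Glass Key   | King  


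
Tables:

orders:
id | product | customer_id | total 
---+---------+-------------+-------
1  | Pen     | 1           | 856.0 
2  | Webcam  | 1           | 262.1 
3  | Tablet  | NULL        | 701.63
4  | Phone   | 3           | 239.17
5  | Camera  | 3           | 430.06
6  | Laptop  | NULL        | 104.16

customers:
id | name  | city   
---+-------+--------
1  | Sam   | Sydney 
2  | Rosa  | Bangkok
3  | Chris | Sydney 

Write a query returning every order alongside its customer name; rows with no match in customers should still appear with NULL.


LEFT JOIN keeps every row from orders (the left table); where customer_id has no match in customers, the customer columns become NULL. Walk through each order:
  - order 1 (Pen): customer_id=1 -> matches Sam
  - order 2 (Webcam): customer_id=1 -> matches Sam
  - order 3 (Tablet): customer_id=NULL, no match -> kept with NULL
  - order 4 (Phone): customer_id=3 -> matches Chris
  - order 5 (Camera): customer_id=3 -> matches Chris
  - order 6 (Laptop): customer_id=NULL, no match -> kept with NULL
All 6 rows appear; 2 have NULL customer.

SQL:
SELECT a.product, b.name AS customer
FROM orders a
LEFT JOIN customers b ON a.customer_id = b.id

Result:
product | customer
--------+---------
Pen     | Sam     
Webcam  | Sam     
Tablet  | NULL    
Phone   | Chris   
Camera  | Chris   
Laptop  | NULL    


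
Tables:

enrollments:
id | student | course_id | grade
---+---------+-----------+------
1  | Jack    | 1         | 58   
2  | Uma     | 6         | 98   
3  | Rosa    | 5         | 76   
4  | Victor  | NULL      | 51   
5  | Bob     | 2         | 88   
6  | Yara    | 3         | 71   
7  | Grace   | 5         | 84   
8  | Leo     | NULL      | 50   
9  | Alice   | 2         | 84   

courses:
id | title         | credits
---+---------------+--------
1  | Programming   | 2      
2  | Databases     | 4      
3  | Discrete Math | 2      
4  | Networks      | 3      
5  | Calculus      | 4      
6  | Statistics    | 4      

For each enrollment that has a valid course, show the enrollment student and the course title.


INNER JOIN keeps only enrollments rows whose course_id matches an id in courses. Walk through each enrollment:
  - enrollment 1 (Jack): course_id=1 -> matches Programming
  - enrollment 2 (Uma): course_id=6 -> matches Statistics
  - enrollment 3 (Rosa): course_id=5 -> matches Calculus
  - enrollment 4 (Victor): course_id=NULL, no match -> dropped
  - enrollment 5 (Bob): course_id=2 -> matches Databases
  - enrollment 6 (Yara): course_id=3 -> matches Discrete Math
  - enrollment 7 (Grace): course_id=5 -> matches Calculus
  - enrollment 8 (Leo): course_id=NULL, no match -> dropped
  - enrollment 9 (Alice): course_id=2 -> matches Databases
So 2 of 9 rows are dropped.

SQL:
SELECT a.student, b.title AS course
FROM enrollments a
INNER JOIN courses b ON a.course_id = b.id

Result:
student | course       
--------+--------------
Jack    | Programming  
Uma     | Statistics   
Rosa    | Calculus     
Bob     | Databases    
Yara    | Discrete Math
Grace   | Calculus     
Alice   | Databases    


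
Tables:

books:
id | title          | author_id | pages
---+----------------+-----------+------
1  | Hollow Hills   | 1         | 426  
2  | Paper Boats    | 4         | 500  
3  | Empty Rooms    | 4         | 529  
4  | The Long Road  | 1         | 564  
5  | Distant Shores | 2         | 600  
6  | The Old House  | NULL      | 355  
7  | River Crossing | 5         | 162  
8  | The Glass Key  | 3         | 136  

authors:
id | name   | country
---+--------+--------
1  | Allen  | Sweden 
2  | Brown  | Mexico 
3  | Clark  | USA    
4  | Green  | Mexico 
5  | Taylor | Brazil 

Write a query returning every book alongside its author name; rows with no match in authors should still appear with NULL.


LEFT JOIN keeps every row from books (the left table); where author_id has no match in authors, the author columns become NULL. Walk through each book:
  - book 1 (Hollow Hills): author_id=1 -> matches Allen
  - book 2 (Paper Boats): author_id=4 -> matches Green
  - book 3 (Empty Rooms): author_id=4 -> matches Green
  - book 4 (The Long Road): author_id=1 -> matches Allen
  - book 5 (Distant Shores): author_id=2 -> matches Brown
  - book 6 (The Old House): author_id=NULL, no match -> kept with NULL
  - book 7 (River Crossing): author_id=5 -> matches Taylor
  - book 8 (The Glass Key): author_id=3 -> matches Clark
All 8 rows appear; 1 has NULL author.

SQL:
SELECT a.title, b.name AS author
FROM books a
LEFT JOIN authors b ON a.author_id = b.id

Result:
title          | author
---------------+-------
Hollow Hills   | Allen 
Paper Boats    | Green 
Empty Rooms    | Green 
The Long Road  | Allen 
Distant Shores | Brown 
The Old House  | NULL  
River Crossing | Taylor
The Glass Key  | Clark 


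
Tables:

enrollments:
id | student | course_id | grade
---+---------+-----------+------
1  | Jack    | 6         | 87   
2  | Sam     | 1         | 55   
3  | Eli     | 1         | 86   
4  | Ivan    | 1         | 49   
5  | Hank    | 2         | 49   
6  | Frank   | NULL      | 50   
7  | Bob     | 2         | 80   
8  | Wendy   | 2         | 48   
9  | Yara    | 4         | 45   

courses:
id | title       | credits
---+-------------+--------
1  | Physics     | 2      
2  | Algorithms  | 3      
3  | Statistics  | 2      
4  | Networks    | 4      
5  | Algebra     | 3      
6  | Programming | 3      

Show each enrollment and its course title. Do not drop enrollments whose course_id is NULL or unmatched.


LEFT JOIN keeps every row from enrollments (the left table); where course_id has no match in courses, the course columns become NULL. Walk through each enrollment:
  - enrollment 1 (Jack): course_id=6 -> matches Programming
  - enrollment 2 (Sam): course_id=1 -> matches Physics
  - enrollment 3 (Eli): course_id=1 -> matches Physics
  - enrollment 4 (Ivan): course_id=1 -> matches Physics
  - enrollment 5 (Hank): course_id=2 -> matches Algorithms
  - enrollment 6 (Frank): course_id=NULL, no match -> kept with NULL
  - enrollment 7 (Bob): course_id=2 -> matches Algorithms
  - enrollment 8 (Wendy): course_id=2 -> matches Algorithms
  - enrollment 9 (Yara): course_id=4 -> matches Networks
All 9 rows appear; 1 has NULL course.

SQL:
SELECT a.student, b.title AS course
FROM enrollments a
LEFT JOIN courses b ON a.course_id = b.id

Result:
student | course     
--------+------------
Jack    | Programming
Sam     | Physics    
Eli     | Physics    
Ivan    | Physics    
Hank    | Algorithms 
Frank   | NULL       
Bob     | Algorithms 
Wendy   | Algorithms 
Yara    | Networks   


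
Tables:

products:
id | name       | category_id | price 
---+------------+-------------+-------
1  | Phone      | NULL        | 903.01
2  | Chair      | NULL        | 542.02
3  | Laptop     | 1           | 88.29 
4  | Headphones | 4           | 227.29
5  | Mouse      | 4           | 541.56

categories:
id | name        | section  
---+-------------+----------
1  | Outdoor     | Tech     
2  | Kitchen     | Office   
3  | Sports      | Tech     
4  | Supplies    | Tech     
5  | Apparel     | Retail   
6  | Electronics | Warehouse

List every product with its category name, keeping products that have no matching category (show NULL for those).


LEFT JOIN keeps every row from products (the left table); where category_id has no match in categories, the category columns become NULL. Walk through each product:
  - product 1 (Phone): category_id=NULL, no match -> kept with NULL
  - product 2 (Chair): category_id=NULL, no match -> kept with NULL
  - product 3 (Laptop): category_id=1 -> matches Outdoor
  - product 4 (Headphones): category_id=4 -> matches Supplies
  - product 5 (Mouse): category_id=4 -> matches Supplies
All 5 rows appear; 2 have NULL category.

SQL:
SELECT a.name, b.name AS category
FROM products a
LEFT JOIN categories b ON a.category_id = b.id

Result:
name       | category
-----------+---------
Phone      | NULL    
Chair      | NULL    
Laptop     | Outdoor 
Headphones | Supplies
Mouse      | Supplies


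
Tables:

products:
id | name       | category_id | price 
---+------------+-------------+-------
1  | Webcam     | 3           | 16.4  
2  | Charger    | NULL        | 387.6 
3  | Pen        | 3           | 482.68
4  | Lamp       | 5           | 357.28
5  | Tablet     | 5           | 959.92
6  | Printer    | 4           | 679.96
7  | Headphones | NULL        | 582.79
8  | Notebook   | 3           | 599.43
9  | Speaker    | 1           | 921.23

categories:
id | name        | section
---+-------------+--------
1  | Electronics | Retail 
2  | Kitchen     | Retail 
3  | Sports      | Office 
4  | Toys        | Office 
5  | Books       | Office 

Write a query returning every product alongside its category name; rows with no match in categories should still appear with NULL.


LEFT JOIN keeps every row from products (the left table); where category_id has no match in categories, the category columns become NULL. Walk through each product:
  - product 1 (Webcam): category_id=3 -> matches Sports
  - product 2 (Charger): category_id=NULL, no match -> kept with NULL
  - product 3 (Pen): category_id=3 -> matches Sports
  - product 4 (Lamp): category_id=5 -> matches Books
  - product 5 (Tablet): category_id=5 -> matches Books
  - product 6 (Printer): category_id=4 -> matches Toys
  - product 7 (Headphones): category_id=NULL, no match -> kept with NULL
  - product 8 (Notebook): category_id=3 -> matches Sports
  - product 9 (Speaker): category_id=1 -> matches Electronics
All 9 rows appear; 2 have NULL category.

SQL:
SELECT a.name, b.name AS category
FROM products a
LEFT JOIN categories b ON a.category_id = b.id

Result:
name       | category   
-----------+------------
Webcam     | Sports     
Charger    | NULL       
Pen        | Sports     
Lamp       | Books      
Tablet     | Books      
Printer    | Toys       
Headphones | NULL       
Notebook   | Sports     
Speaker    | Electronics


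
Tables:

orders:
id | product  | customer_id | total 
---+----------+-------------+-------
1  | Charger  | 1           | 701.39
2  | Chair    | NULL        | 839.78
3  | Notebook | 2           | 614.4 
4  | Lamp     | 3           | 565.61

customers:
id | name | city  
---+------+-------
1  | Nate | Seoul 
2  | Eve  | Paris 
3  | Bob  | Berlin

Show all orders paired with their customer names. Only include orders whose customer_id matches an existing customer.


INNER JOIN keeps only orders rows whose customer_id matches an id in customers. Walk through each order:
  - order 1 (Charger): customer_id=1 -> matches Nate
  - order 2 (Chair): customer_id=NULL, no match -> dropped
  - order 3 (Notebook): customer_id=2 -> matches Eve
  - order 4 (Lamp): customer_id=3 -> matches Bob
So 1 of 4 rows is dropped.

SQL:
SELECT a.product, b.name AS customer
FROM orders a
INNER JOIN customers b ON a.customer_id = b.id

Result:
product  | customer
---------+---------
Charger  | Nate    
Notebook | Eve     
Lamp     | Bob     


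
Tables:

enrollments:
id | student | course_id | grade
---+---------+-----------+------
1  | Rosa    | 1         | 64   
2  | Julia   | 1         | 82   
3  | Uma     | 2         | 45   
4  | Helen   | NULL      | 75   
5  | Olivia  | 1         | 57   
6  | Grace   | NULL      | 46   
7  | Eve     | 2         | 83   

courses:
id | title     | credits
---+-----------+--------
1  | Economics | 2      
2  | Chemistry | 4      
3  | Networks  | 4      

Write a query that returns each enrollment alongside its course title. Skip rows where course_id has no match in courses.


INNER JOIN keeps only enrollments rows whose course_id matches an id in courses. Walk through each enrollment:
  - enrollment 1 (Rosa): course_id=1 -> matches Economics
  - enrollment 2 (Julia): course_id=1 -> matches Economics
  - enrollment 3 (Uma): course_id=2 -> matches Chemistry
  - enrollment 4 (Helen): course_id=NULL, no match -> dropped
  - enrollment 5 (Olivia): course_id=1 -> matches Economics
  - enrollment 6 (Grace): course_id=NULL, no match -> dropped
  - enrollment 7 (Eve): course_id=2 -> matches Chemistry
So 2 of 7 rows are dropped.

SQL:
SELECT a.student, b.title AS course
FROM enrollments a
INNER JOIN courses b ON a.course_id = b.id

Result:
student | course   
--------+----------
Rosa    | Economics
Julia   | Economics
Uma     | Chemistry
Olivia  | Economics
Eve     | Chemistry


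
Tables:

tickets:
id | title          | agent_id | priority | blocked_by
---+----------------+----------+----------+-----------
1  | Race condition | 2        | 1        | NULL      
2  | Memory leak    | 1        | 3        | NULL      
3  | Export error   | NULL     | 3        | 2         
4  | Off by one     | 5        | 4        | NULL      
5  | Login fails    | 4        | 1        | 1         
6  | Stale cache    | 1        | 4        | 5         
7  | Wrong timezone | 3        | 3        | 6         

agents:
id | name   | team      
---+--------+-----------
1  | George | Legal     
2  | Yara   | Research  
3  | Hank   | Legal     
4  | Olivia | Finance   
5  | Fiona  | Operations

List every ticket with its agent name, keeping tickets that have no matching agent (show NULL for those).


LEFT JOIN keeps every row from tickets (the left table); where agent_id has no match in agents, the agent columns become NULL. Walk through each ticket:
  - ticket 1 (Race condition): agent_id=2 -> matches Yara
  - ticket 2 (Memory leak): agent_id=1 -> matches George
  - ticket 3 (Export error): agent_id=NULL, no match -> kept with NULL
  - ticket 4 (Off by one): agent_id=5 -> matches Fiona
  - ticket 5 (Login fails): agent_id=4 -> matches Olivia
  - ticket 6 (Stale cache): agent_id=1 -> matches George
  - ticket 7 (Wrong timezone): agent_id=3 -> matches Hank
All 7 rows appear; 1 has NULL agent.

SQL:
SELECT a.title, b.name AS agent
FROM tickets a
LEFT JOIN agents b ON a.agent_id = b.id

Result:
title          | agent 
---------------+-------
Race condition | Yara  
Memory leak    | George
Export error   | NULL  
Off by one     | Fiona 
Login fails    | Olivia
Stale cache    | George
Wrong timezone | Hank  


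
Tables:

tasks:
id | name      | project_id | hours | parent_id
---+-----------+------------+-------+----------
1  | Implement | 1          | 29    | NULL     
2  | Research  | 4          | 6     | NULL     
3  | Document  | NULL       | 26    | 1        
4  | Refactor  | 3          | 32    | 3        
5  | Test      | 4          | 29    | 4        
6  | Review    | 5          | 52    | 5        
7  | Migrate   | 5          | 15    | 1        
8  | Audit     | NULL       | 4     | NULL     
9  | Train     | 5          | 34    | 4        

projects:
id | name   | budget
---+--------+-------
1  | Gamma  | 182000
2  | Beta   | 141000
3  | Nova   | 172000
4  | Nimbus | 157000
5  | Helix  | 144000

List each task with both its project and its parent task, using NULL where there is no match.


Two LEFT JOINs from the same base table tasks: one to projects via project_id, one to tasks itself via parent_id. Both are LEFT so every task is preserved.
Match against projects:
  - task 1 (Implement): project_id=1 -> matches Gamma
  - task 2 (Research): project_id=4 -> matches Nimbus
  - task 3 (Document): project_id=NULL, no match -> kept with NULL
  - task 4 (Refactor): project_id=3 -> matches Nova
  - task 5 (Test): project_id=4 -> matches Nimbus
  - task 6 (Review): project_id=5 -> matches Helix
  - task 7 (Migrate): project_id=5 -> matches Helix
  - task 8 (Audit): project_id=NULL, no match -> kept with NULL
  - task 9 (Train): project_id=5 -> matches Helix
Match against tasks (self):
  - task 1 (Implement): parent_id=NULL -> NULL
  - task 2 (Research): parent_id=NULL -> NULL
  - task 3 (Document): parent_id=1 -> Implement
  - task 4 (Refactor): parent_id=3 -> Document
  - task 5 (Test): parent_id=4 -> Refactor
  - task 6 (Review): parent_id=5 -> Test
  - task 7 (Migrate): parent_id=1 -> Implement
  - task 8 (Audit): parent_id=NULL -> NULL
  - task 9 (Train): parent_id=4 -> Refactor

SQL:
SELECT a.name, b.name AS project, c.name AS parent
FROM tasks a
LEFT JOIN projects b ON a.project_id = b.id
LEFT JOIN tasks c ON a.parent_id = c.id

Result:
name      | project | parent   
----------+---------+----------
Implement | Gamma   | NULL     
Research  | Nimbus  | NULL     
Document  | NULL    | Implement
Refactor  | Nova    | Document 
Test      | Nimbus  | Refactor 
Review    | Helix   | Test     
Migrate   | Helix   | Implement
Audit     | NULL    | NULL     
Train     | Helix   | Refactor 


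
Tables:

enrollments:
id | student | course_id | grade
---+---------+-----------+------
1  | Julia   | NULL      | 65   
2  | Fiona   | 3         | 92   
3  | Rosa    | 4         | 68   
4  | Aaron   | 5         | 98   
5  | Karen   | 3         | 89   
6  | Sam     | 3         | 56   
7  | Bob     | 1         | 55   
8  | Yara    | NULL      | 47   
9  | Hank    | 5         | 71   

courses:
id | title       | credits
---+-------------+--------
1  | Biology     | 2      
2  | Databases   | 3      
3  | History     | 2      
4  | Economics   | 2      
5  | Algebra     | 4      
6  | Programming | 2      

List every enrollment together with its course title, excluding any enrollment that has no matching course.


INNER JOIN keeps only enrollments rows whose course_id matches an id in courses. Walk through each enrollment:
  - enrollment 1 (Julia): course_id=NULL, no match -> dropped
  - enrollment 2 (Fiona): course_id=3 -> matches History
  - enrollment 3 (Rosa): course_id=4 -> matches Economics
  - enrollment 4 (Aaron): course_id=5 -> matches Algebra
  - enrollment 5 (Karen): course_id=3 -> matches History
  - enrollment 6 (Sam): course_id=3 -> matches History
  - enrollment 7 (Bob): course_id=1 -> matches Biology
  - enrollment 8 (Yara): course_id=NULL, no match -> dropped
  - enrollment 9 (Hank): course_id=5 -> matches Algebra
So 2 of 9 rows are dropped.

SQL:
SELECT a.student, b.title AS course
FROM enrollments a
INNER JOIN courses b ON a.course_id = b.id

Result:
student | course   
--------+----------
Fiona   | History  
Rosa    | Economics
Aaron   | Algebra  
Karen   | History  
Sam     | History  
Bob     | Biology  
Hank    | Algebra  


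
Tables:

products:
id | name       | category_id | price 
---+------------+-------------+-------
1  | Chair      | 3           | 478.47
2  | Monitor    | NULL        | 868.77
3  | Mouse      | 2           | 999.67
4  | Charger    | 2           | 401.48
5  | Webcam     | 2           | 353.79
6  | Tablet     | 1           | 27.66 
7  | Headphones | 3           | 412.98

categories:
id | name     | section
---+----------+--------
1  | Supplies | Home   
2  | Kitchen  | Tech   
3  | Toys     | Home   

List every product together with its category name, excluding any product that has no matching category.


INNER JOIN keeps only products rows whose category_id matches an id in categories. Walk through each product:
  - product 1 (Chair): category_id=3 -> matches Toys
  - product 2 (Monitor): category_id=NULL, no match -> dropped
  - product 3 (Mouse): category_id=2 -> matches Kitchen
  - product 4 (Charger): category_id=2 -> matches Kitchen
  - product 5 (Webcam): category_id=2 -> matches Kitchen
  - product 6 (Tablet): category_id=1 -> matches Supplies
  - product 7 (Headphones): category_id=3 -> matches Toys
So 1 of 7 rows is dropped.

SQL:
SELECT a.name, b.name AS category
FROM products a
INNER JOIN categories b ON a.category_id = b.id

Result:
name       | category
-----------+---------
Chair      | Toys    
Mouse      | Kitchen 
Charger    | Kitchen 
Webcam     | Kitchen 
Tablet     | Supplies
Headphones | Toys    


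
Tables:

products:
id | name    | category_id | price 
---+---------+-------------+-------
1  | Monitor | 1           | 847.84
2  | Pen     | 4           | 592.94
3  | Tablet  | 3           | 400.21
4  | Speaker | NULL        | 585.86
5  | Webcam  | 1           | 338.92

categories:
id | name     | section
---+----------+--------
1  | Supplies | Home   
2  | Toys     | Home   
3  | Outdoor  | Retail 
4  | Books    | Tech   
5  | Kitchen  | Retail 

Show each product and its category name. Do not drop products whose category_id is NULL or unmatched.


LEFT JOIN keeps every row from products (the left table); where category_id has no match in categories, the category columns become NULL. Walk through each product:
  - product 1 (Monitor): category_id=1 -> matches Supplies
  - product 2 (Pen): category_id=4 -> matches Books
  - product 3 (Tablet): category_id=3 -> matches Outdoor
  - product 4 (Speaker): category_id=NULL, no match -> kept with NULL
  - product 5 (Webcam): category_id=1 -> matches Supplies
All 5 rows appear; 1 has NULL category.

SQL:
SELECT a.name, b.name AS category
FROM products a
LEFT JOIN categories b ON a.category_id = b.id

Result:
name    | category
--------+---------
Monitor | Supplies
Pen     | Books   
Tablet  | Outdoor 
Speaker | NULL    
Webcam  | Supplies


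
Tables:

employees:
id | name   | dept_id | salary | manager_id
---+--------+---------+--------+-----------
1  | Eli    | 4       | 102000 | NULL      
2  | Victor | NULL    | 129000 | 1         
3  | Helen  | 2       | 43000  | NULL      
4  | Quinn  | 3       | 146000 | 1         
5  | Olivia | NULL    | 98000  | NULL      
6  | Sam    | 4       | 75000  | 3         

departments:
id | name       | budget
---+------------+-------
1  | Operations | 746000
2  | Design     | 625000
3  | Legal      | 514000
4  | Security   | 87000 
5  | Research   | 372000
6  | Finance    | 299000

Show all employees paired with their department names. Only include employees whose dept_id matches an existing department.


INNER JOIN keeps only employees rows whose dept_id matches an id in departments. Walk through each employee:
  - employee 1 (Eli): dept_id=4 -> matches Security
  - employee 2 (Victor): dept_id=NULL, no match -> dropped
  - employee 3 (Helen): dept_id=2 -> matches Design
  - employee 4 (Quinn): dept_id=3 -> matches Legal
  - employee 5 (Olivia): dept_id=NULL, no match -> dropped
  - employee 6 (Sam): dept_id=4 -> matches Security
So 2 of 6 rows are dropped.

SQL:
SELECT a.name, b.name AS department
FROM employees a
INNER JOIN departments b ON a.dept_id = b.id

Result:
name  | department
------+-----------
Eli   | Security  
Helen | Design    
Quinn | Legal     
Sam   | Security  


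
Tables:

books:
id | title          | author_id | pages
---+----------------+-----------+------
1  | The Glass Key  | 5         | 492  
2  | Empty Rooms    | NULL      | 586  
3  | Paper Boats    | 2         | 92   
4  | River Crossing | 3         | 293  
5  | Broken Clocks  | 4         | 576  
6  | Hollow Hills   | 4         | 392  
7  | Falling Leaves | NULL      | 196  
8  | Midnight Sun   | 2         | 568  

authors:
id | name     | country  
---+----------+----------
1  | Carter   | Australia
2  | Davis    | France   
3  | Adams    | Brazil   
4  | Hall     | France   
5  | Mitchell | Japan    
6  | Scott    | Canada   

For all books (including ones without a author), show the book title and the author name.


LEFT JOIN keeps every row from books (the left table); where author_id has no match in authors, the author columns become NULL. Walk through each book:
  - book 1 (The Glass Key): author_id=5 -> matches Mitchell
  - book 2 (Empty Rooms): author_id=NULL, no match -> kept with NULL
  - book 3 (Paper Boats): author_id=2 -> matches Davis
  - book 4 (River Crossing): author_id=3 -> matches Adams
  - book 5 (Broken Clocks): author_id=4 -> matches Hall
  - book 6 (Hollow Hills): author_id=4 -> matches Hall
  - book 7 (Falling Leaves): author_id=NULL, no match -> kept with NULL
  - book 8 (Midnight Sun): author_id=2 -> matches Davis
All 8 rows appear; 2 have NULL author.

SQL:
SELECT a.title, b.name AS author
FROM books a
LEFT JOIN authors b ON a.author_id = b.id

Result:
title          | author  
---------------+---------
The Glass Key  | Mitchell
Empty Rooms    | NULL    
Paper Boats    | Davis   
River Crossing | Adams   
Broken Clocks  | Hall    
Hollow Hills   | Hall    
Falling Leaves | NULL    
Midnight Sun   | Davis   


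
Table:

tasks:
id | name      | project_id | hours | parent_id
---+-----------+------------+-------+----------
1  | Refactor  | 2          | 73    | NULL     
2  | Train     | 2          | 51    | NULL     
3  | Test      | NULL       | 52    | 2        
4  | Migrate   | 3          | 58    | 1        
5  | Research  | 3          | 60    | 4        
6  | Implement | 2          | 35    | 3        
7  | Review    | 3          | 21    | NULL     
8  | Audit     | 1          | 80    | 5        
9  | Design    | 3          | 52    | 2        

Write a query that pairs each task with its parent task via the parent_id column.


This is a self-join: tasks is joined to a second copy of itself, matching each row's parent_id to another row's id. Use LEFT JOIN so rows with parent_id=NULL are kept.
  - task 1 (Refactor): parent_id=NULL -> NULL
  - task 2 (Train): parent_id=NULL -> NULL
  - task 3 (Test): parent_id=2 -> Train
  - task 4 (Migrate): parent_id=1 -> Refactor
  - task 5 (Research): parent_id=4 -> Migrate
  - task 6 (Implement): parent_id=3 -> Test
  - task 7 (Review): parent_id=NULL -> NULL
  - task 8 (Audit): parent_id=5 -> Research
  - task 9 (Design): parent_id=2 -> Train

SQL:
SELECT a.name AS item, b.name AS parent
FROM tasks a
LEFT JOIN tasks b ON a.parent_id = b.id

Result:
item      | parent  
----------+---------
Refactor  | NULL    
Train     | NULL    
Test      | Train   
Migrate   | Refactor
Research  | Migrate 
Implement | Test    
Review    | NULL    
Audit     | Research
Design    | Train   


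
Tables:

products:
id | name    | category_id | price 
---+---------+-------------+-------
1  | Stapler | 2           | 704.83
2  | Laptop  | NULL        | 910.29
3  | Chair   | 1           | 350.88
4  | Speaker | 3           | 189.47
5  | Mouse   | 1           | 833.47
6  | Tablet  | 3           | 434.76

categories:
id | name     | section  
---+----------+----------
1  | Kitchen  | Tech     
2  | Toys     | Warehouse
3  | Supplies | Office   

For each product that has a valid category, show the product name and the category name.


INNER JOIN keeps only products rows whose category_id matches an id in categories. Walk through each product:
  - product 1 (Stapler): category_id=2 -> matches Toys
  - product 2 (Laptop): category_id=NULL, no match -> dropped
  - product 3 (Chair): category_id=1 -> matches Kitchen
  - product 4 (Speaker): category_id=3 -> matches Supplies
  - product 5 (Mouse): category_id=1 -> matches Kitchen
  - product 6 (Tablet): category_id=3 -> matches Supplies
So 1 of 6 rows is dropped.

SQL:
SELECT a.name, b.name AS category
FROM products a
INNER JOIN categories b ON a.category_id = b.id

Result:
name    | category
--------+---------
Stapler | Toys    
Chair   | Kitchen 
Speaker | Supplies
Mouse   | Kitchen 
Tablet  | Supplies


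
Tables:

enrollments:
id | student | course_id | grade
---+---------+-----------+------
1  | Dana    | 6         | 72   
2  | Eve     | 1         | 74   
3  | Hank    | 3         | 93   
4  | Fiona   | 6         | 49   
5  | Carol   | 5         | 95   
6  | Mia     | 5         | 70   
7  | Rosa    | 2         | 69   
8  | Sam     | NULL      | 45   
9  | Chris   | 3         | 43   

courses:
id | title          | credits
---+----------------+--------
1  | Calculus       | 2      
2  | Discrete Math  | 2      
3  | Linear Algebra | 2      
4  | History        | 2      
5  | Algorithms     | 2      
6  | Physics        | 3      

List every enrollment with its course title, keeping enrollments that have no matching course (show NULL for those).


LEFT JOIN keeps every row from enrollments (the left table); where course_id has no match in courses, the course columns become NULL. Walk through each enrollment:
  - enrollment 1 (Dana): course_id=6 -> matches Physics
  - enrollment 2 (Eve): course_id=1 -> matches Calculus
  - enrollment 3 (Hank): course_id=3 -> matches Linear Algebra
  - enrollment 4 (Fiona): course_id=6 -> matches Physics
  - enrollment 5 (Carol): course_id=5 -> matches Algorithms
  - enrollment 6 (Mia): course_id=5 -> matches Algorithms
  - enrollment 7 (Rosa): course_id=2 -> matches Discrete Math
  - enrollment 8 (Sam): course_id=NULL, no match -> kept with NULL
  - enrollment 9 (Chris): course_id=3 -> matches Linear Algebra
All 9 rows appear; 1 has NULL course.

SQL:
SELECT a.student, b.title AS course
FROM enrollments a
LEFT JOIN courses b ON a.course_id = b.id

Result:
student | course        
--------+---------------
Dana    | Physics       
Eve     | Calculus      
Hank    | Linear Algebra
Fiona   | Physics       
Carol   | Algorithms    
Mia     | Algorithms    
Rosa    | Discrete Math 
Sam     | NULL          
Chris   | Linear Algebra


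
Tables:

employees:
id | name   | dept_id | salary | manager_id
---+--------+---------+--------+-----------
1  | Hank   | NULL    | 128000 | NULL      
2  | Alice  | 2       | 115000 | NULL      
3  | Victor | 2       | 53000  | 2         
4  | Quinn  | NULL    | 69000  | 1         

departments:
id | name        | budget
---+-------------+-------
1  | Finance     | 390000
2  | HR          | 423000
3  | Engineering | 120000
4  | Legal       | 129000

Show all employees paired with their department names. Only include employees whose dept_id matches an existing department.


INNER JOIN keeps only employees rows whose dept_id matches an id in departments. Walk through each employee:
  - employee 1 (Hank): dept_id=NULL, no match -> dropped
  - employee 2 (Alice): dept_id=2 -> matches HR
  - employee 3 (Victor): dept_id=2 -> matches HR
  - employee 4 (Quinn): dept_id=NULL, no match -> dropped
So 2 of 4 rows are dropped.

SQL:
SELECT a.name, b.name AS department
FROM employees a
INNER JOIN departments b ON a.dept_id = b.id

Result:
name   | department
-------+-----------
Alice  | HR        
Victor | HR        


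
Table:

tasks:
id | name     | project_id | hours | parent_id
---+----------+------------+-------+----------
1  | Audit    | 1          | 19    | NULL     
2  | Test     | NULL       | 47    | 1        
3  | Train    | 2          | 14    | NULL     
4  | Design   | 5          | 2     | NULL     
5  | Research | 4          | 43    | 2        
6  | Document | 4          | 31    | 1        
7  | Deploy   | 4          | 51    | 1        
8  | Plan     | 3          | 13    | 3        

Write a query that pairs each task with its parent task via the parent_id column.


This is a self-join: tasks is joined to a second copy of itself, matching each row's parent_id to another row's id. Use LEFT JOIN so rows with parent_id=NULL are kept.
  - task 1 (Audit): parent_id=NULL -> NULL
  - task 2 (Test): parent_id=1 -> Audit
  - task 3 (Train): parent_id=NULL -> NULL
  - task 4 (Design): parent_id=NULL -> NULL
  - task 5 (Research): parent_id=2 -> Test
  - task 6 (Document): parent_id=1 -> Audit
  - task 7 (Deploy): parent_id=1 -> Audit
  - task 8 (Plan): parent_id=3 -> Train

SQL:
SELECT a.name AS item, b.name AS parent
FROM tasks a
LEFT JOIN tasks b ON a.parent_id = b.id

Result:
item     | parent
---------+-------
Audit    | NULL  
Test     | Audit 
Train    | NULL  
Design   | NULL  
Research | Test  
Document | Audit 
Deploy   | Audit 
Plan     | Train 


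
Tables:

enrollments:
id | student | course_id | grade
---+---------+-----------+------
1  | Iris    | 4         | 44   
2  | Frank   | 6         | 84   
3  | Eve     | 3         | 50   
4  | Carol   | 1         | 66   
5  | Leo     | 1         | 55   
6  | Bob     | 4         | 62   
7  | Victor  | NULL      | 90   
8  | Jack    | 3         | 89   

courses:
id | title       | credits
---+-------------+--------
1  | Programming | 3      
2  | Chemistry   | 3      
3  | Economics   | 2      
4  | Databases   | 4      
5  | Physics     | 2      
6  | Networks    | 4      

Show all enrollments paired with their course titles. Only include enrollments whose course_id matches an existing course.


INNER JOIN keeps only enrollments rows whose course_id matches an id in courses. Walk through each enrollment:
  - enrollment 1 (Iris): course_id=4 -> matches Databases
  - enrollment 2 (Frank): course_id=6 -> matches Networks
  - enrollment 3 (Eve): course_id=3 -> matches Economics
  - enrollment 4 (Carol): course_id=1 -> matches Programming
  - enrollment 5 (Leo): course_id=1 -> matches Programming
  - enrollment 6 (Bob): course_id=4 -> matches Databases
  - enrollment 7 (Victor): course_id=NULL, no match -> dropped
  - enrollment 8 (Jack): course_id=3 -> matches Economics
So 1 of 8 rows is dropped.

SQL:
SELECT a.student, b.title AS course
FROM enrollments a
INNER JOIN courses b ON a.course_id = b.id

Result:
student | course     
--------+------------
Iris    | Databases  
Frank   | Networks   
Eve     | Economics  
Carol   | Programming
Leo     | Programming
Bob     | Databases  
Jack    | Economics  


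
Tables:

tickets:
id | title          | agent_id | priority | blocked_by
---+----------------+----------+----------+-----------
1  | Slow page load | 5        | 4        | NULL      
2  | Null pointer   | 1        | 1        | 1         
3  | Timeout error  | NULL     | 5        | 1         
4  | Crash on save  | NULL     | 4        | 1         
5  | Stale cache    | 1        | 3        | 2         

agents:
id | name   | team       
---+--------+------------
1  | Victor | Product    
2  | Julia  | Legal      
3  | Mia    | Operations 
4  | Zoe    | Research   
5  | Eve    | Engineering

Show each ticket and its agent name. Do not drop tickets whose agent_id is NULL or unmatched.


LEFT JOIN keeps every row from tickets (the left table); where agent_id has no match in agents, the agent columns become NULL. Walk through each ticket:
  - ticket 1 (Slow page load): agent_id=5 -> matches Eve
  - ticket 2 (Null pointer): agent_id=1 -> matches Victor
  - ticket 3 (Timeout error): agent_id=NULL, no match -> kept with NULL
  - ticket 4 (Crash on save): agent_id=NULL, no match -> kept with NULL
  - ticket 5 (Stale cache): agent_id=1 -> matches Victor
All 5 rows appear; 2 have NULL agent.

SQL:
SELECT a.title, b.name AS agent
FROM tickets a
LEFT JOIN agents b ON a.agent_id = b.id

Result:
title          | agent 
---------------+-------
Slow page load | Eve   
Null pointer   | Victor
Timeout error  | NULL  
Crash on save  | NULL  
Stale cache    | Victor


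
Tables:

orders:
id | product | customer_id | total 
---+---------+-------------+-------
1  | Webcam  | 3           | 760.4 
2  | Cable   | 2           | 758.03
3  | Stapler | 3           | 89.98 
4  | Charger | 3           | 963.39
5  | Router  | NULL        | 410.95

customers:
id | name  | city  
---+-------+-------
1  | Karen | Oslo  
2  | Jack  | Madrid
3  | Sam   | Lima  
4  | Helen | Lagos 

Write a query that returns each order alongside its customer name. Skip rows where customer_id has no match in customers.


INNER JOIN keeps only orders rows whose customer_id matches an id in customers. Walk through each order:
  - order 1 (Webcam): customer_id=3 -> matches Sam
  - order 2 (Cable): customer_id=2 -> matches Jack
  - order 3 (Stapler): customer_id=3 -> matches Sam
  - order 4 (Charger): customer_id=3 -> matches Sam
  - order 5 (Router): customer_id=NULL, no match -> dropped
So 1 of 5 rows is dropped.

SQL:
SELECT a.product, b.name AS customer
FROM orders a
INNER JOIN customers b ON a.customer_id = b.id

Result:
product | customer
--------+---------
Webcam  | Sam     
Cable   | Jack    
Stapler | Sam     
Charger | Sam     
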